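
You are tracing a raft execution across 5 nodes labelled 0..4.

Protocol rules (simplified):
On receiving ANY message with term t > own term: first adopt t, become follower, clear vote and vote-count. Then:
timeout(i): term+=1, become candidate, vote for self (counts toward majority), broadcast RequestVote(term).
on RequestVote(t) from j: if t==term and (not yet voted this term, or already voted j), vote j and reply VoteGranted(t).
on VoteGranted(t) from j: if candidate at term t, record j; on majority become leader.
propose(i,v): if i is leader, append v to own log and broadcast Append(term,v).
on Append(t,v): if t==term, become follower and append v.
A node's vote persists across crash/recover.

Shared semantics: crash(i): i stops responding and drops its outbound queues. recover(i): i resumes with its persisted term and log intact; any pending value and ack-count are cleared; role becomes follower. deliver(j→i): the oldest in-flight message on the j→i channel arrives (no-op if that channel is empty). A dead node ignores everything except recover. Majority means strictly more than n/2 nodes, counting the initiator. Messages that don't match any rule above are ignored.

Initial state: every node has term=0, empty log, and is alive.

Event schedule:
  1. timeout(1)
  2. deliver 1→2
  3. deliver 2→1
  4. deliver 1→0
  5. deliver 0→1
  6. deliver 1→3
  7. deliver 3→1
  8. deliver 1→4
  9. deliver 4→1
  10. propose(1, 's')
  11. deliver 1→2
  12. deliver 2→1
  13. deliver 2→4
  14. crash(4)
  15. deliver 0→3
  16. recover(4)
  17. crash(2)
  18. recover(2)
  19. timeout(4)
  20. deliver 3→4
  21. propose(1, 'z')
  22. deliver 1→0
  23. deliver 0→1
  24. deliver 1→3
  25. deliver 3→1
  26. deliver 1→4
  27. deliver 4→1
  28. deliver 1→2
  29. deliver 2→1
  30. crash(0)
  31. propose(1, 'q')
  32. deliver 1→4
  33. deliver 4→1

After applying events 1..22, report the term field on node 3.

step 1 timeout(1): 1={cand,t=1,log=-}
step 2 deliver 1→2: 2={foll,t=1,log=-}
step 3 deliver 2→1: —
step 4 deliver 1→0: 0={foll,t=1,log=-}
step 5 deliver 0→1: 1={lead,t=1,log=-}
step 6 deliver 1→3: 3={foll,t=1,log=-}
step 7 deliver 3→1: —
step 8 deliver 1→4: 4={foll,t=1,log=-}
step 9 deliver 4→1: —
step 10 propose(1,'s'): 1={lead,t=1,log=s}
step 11 deliver 1→2: 2={foll,t=1,log=s}
step 12 deliver 2→1: —
step 13 deliver 2→4: —
step 14 crash(4): 4={✗foll,t=1,log=-}
step 15 deliver 0→3: —
step 16 recover(4): 4={foll,t=1,log=-}
step 17 crash(2): 2={✗foll,t=1,log=s}
step 18 recover(2): 2={foll,t=1,log=s}
step 19 timeout(4): 4={cand,t=2,log=-}
step 20 deliver 3→4: —
step 21 propose(1,'z'): 1={lead,t=1,log=s,z}
step 22 deliver 1→0: 0={foll,t=1,log=s}

1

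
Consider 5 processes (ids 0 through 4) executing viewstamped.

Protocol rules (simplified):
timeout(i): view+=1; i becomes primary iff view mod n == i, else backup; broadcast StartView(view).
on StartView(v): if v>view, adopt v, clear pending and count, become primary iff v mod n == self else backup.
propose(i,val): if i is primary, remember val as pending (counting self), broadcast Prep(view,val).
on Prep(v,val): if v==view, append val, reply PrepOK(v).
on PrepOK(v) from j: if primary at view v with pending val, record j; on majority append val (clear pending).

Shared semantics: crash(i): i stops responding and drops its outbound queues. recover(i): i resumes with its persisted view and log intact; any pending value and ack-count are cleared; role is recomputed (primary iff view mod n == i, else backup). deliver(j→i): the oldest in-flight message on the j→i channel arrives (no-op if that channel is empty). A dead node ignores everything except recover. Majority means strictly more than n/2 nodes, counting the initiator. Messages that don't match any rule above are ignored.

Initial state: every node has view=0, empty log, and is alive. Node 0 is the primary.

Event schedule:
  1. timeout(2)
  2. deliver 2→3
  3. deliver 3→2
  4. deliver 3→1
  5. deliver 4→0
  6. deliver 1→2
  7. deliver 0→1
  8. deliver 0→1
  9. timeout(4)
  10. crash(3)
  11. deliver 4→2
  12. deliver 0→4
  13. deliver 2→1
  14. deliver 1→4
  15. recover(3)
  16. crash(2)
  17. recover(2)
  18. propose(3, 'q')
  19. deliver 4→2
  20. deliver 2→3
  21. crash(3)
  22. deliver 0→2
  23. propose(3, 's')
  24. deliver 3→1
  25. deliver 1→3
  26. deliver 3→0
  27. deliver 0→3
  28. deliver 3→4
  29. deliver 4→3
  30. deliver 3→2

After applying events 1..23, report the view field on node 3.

1

step 1 timeout(2): 2={back,v=1,log=-}
step 2 deliver 2→3: 3={back,v=1,log=-}
step 3 deliver 3→2: —
step 4 deliver 3→1: —
step 5 deliver 4→0: —
step 6 deliver 1→2: —
step 7 deliver 0→1: —
step 8 deliver 0→1: —
step 9 timeout(4): 4={back,v=1,log=-}
step 10 crash(3): 3={✗back,v=1,log=-}
step 11 deliver 4→2: —
step 12 deliver 0→4: —
step 13 deliver 2→1: 1={prim,v=1,log=-}
step 14 deliver 1→4: —
step 15 recover(3): 3={back,v=1,log=-}
step 16 crash(2): 2={✗back,v=1,log=-}
step 17 recover(2): 2={back,v=1,log=-}
step 18 propose(3,'q'): —
step 19 deliver 4→2: —
step 20 deliver 2→3: —
step 21 crash(3): 3={✗back,v=1,log=-}
step 22 deliver 0→2: —
step 23 propose(3,'s'): —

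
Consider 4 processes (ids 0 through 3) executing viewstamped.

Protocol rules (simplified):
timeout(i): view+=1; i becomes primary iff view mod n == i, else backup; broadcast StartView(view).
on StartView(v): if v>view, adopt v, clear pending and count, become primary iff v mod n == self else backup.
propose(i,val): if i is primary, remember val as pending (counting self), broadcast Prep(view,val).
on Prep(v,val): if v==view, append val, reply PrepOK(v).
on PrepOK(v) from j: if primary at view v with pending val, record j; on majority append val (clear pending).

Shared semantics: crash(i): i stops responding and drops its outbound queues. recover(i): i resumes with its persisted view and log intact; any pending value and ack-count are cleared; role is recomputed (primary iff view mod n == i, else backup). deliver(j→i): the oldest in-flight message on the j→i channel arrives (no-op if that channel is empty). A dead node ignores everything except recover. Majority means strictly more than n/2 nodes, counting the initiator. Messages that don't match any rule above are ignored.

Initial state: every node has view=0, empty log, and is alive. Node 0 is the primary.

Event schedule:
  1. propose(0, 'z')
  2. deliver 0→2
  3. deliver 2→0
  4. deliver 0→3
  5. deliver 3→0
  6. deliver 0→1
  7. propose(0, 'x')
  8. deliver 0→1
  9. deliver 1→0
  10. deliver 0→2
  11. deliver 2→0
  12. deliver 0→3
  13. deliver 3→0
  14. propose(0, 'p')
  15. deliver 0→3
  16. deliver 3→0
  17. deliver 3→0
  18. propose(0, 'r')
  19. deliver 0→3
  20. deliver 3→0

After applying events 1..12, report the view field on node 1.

0

step 1 propose(0,'z'): —
step 2 deliver 0→2: 2={back,v=0,log=z}
step 3 deliver 2→0: —
step 4 deliver 0→3: 3={back,v=0,log=z}
step 5 deliver 3→0: 0={prim,v=0,log=z}
step 6 deliver 0→1: 1={back,v=0,log=z}
step 7 propose(0,'x'): —
step 8 deliver 0→1: 1={back,v=0,log=z,x}
step 9 deliver 1→0: —
step 10 deliver 0→2: 2={back,v=0,log=z,x}
step 11 deliver 2→0: 0={prim,v=0,log=z,x}
step 12 deliver 0→3: 3={back,v=0,log=z,x}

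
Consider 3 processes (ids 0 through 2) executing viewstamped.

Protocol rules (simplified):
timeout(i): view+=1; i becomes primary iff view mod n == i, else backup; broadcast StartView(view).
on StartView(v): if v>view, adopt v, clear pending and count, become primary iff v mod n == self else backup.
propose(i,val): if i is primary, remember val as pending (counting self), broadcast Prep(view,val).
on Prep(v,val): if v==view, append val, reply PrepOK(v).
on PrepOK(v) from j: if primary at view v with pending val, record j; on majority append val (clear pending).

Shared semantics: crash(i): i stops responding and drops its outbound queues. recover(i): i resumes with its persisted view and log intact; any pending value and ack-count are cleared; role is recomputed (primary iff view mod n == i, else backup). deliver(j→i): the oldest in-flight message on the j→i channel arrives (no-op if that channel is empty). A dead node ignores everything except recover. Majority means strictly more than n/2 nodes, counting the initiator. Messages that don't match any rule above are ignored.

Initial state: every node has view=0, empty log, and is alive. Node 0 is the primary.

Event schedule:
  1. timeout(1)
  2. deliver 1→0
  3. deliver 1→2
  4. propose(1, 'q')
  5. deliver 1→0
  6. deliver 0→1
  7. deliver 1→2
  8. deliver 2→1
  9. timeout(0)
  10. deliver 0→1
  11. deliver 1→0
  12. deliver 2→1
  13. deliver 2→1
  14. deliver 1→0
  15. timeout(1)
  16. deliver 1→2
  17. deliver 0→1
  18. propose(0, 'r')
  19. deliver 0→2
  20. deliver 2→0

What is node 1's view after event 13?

step 1 timeout(1): 1={prim,v=1,log=-}
step 2 deliver 1→0: 0={back,v=1,log=-}
step 3 deliver 1→2: 2={back,v=1,log=-}
step 4 propose(1,'q'): —
step 5 deliver 1→0: 0={back,v=1,log=q}
step 6 deliver 0→1: 1={prim,v=1,log=q}
step 7 deliver 1→2: 2={back,v=1,log=q}
step 8 deliver 2→1: —
step 9 timeout(0): 0={back,v=2,log=q}
step 10 deliver 0→1: 1={back,v=2,log=q}
step 11 deliver 1→0: —
step 12 deliver 2→1: —
step 13 deliver 2→1: —

2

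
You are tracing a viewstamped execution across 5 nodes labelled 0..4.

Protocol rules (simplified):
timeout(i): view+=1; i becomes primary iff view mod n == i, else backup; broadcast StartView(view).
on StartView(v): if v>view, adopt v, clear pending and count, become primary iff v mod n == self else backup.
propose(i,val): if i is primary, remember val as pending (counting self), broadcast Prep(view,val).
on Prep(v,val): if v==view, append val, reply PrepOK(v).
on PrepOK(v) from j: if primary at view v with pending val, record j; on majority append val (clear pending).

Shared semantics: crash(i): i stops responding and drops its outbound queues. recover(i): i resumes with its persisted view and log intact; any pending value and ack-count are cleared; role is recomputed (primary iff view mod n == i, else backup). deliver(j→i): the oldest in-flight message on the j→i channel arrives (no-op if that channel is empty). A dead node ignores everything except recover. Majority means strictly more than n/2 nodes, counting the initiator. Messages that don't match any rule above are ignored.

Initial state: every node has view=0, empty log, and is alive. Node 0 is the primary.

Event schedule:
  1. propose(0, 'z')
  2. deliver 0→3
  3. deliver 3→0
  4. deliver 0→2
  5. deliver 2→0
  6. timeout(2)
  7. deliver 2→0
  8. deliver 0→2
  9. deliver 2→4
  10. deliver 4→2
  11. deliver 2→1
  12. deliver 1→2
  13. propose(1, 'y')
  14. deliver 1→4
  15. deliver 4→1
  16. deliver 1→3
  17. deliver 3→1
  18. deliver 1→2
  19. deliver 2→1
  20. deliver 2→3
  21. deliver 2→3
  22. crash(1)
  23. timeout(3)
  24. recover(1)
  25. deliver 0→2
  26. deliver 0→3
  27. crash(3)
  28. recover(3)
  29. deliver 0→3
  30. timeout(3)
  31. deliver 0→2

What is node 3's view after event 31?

3

1. propose(0,'z'):  nop
2. deliver 0→3:  <3:back v0 z>
3. deliver 3→0:  nop
4. deliver 0→2:  <2:back v0 z>
5. deliver 2→0:  <0:prim v0 z>
6. timeout(2):  <2:back v1 z>
7. deliver 2→0:  <0:back v1 z>
8. deliver 0→2:  nop
9. deliver 2→4:  <4:back v1 ->
10. deliver 4→2:  nop
11. deliver 2→1:  <1:prim v1 ->
12. deliver 1→2:  nop
13. propose(1,'y'):  nop
14. deliver 1→4:  <4:back v1 y>
15. deliver 4→1:  nop
16. deliver 1→3:  nop
17. deliver 3→1:  nop
18. deliver 1→2:  <2:back v1 z,y>
19. deliver 2→1:  <1:prim v1 y>
20. deliver 2→3:  <3:back v1 z>
21. deliver 2→3:  nop
22. crash(1):  <1:✗prim v1 y>
23. timeout(3):  <3:back v2 z>
24. recover(1):  <1:prim v1 y>
25. deliver 0→2:  nop
26. deliver 0→3:  nop
27. crash(3):  <3:✗back v2 z>
28. recover(3):  <3:back v2 z>
29. deliver 0→3:  nop
30. timeout(3):  <3:prim v3 z>
31. deliver 0→2:  nop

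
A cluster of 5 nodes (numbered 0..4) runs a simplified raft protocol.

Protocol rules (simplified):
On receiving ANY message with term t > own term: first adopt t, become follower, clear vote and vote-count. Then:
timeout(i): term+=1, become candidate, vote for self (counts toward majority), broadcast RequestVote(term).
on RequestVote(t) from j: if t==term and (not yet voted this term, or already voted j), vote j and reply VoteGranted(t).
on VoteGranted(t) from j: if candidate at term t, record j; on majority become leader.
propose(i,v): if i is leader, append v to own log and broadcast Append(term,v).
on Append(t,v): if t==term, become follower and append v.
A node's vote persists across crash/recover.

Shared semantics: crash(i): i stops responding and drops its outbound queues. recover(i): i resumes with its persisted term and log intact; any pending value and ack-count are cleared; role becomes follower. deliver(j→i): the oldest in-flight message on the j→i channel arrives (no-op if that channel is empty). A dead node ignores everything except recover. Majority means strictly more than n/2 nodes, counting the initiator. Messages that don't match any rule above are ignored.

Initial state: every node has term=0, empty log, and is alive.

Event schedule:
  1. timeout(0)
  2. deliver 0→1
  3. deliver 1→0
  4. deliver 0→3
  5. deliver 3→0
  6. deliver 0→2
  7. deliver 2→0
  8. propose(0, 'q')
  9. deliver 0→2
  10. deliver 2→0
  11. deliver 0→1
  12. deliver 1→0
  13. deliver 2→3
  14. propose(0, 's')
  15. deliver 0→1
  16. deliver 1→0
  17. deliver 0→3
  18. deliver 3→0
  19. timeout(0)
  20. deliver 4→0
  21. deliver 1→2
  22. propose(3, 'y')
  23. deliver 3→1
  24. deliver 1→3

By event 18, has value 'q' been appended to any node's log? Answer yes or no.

1. timeout(0):  <0:cand t1 ->
2. deliver 0→1:  <1:foll t1 ->
3. deliver 1→0:  nop
4. deliver 0→3:  <3:foll t1 ->
5. deliver 3→0:  <0:lead t1 ->
6. deliver 0→2:  <2:foll t1 ->
7. deliver 2→0:  nop
8. propose(0,'q'):  <0:lead t1 q>
9. deliver 0→2:  <2:foll t1 q>
10. deliver 2→0:  nop
11. deliver 0→1:  <1:foll t1 q>
12. deliver 1→0:  nop
13. deliver 2→3:  nop
14. propose(0,'s'):  <0:lead t1 q,s>
15. deliver 0→1:  <1:foll t1 q,s>
16. deliver 1→0:  nop
17. deliver 0→3:  <3:foll t1 q>
18. deliver 3→0:  nop

yes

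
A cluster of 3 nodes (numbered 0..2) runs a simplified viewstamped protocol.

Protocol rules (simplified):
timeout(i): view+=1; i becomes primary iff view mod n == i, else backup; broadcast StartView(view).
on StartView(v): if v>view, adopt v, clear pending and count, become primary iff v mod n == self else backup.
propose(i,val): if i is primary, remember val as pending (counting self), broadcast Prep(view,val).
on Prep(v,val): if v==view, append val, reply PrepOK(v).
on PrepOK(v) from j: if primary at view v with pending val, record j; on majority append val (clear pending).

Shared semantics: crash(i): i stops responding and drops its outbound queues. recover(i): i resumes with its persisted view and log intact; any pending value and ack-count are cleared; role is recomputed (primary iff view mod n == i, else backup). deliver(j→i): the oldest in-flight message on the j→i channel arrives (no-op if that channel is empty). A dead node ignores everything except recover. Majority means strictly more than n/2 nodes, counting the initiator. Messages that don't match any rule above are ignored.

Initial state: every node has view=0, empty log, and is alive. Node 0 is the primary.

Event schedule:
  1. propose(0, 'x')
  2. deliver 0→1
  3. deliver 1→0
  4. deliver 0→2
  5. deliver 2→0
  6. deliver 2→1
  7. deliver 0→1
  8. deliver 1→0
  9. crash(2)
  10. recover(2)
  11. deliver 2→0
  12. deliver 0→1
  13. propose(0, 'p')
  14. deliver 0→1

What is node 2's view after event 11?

0

after 1 — propose(0,'x'): ·
after 2 — deliver 0→1: n1:back/v0/[x]
after 3 — deliver 1→0: n0:prim/v0/[x]
after 4 — deliver 0→2: n2:back/v0/[x]
after 5 — deliver 2→0: ·
after 6 — deliver 2→1: ·
after 7 — deliver 0→1: ·
after 8 — deliver 1→0: ·
after 9 — crash(2): n2:✗back/v0/[x]
after 10 — recover(2): n2:back/v0/[x]
after 11 — deliver 2→0: ·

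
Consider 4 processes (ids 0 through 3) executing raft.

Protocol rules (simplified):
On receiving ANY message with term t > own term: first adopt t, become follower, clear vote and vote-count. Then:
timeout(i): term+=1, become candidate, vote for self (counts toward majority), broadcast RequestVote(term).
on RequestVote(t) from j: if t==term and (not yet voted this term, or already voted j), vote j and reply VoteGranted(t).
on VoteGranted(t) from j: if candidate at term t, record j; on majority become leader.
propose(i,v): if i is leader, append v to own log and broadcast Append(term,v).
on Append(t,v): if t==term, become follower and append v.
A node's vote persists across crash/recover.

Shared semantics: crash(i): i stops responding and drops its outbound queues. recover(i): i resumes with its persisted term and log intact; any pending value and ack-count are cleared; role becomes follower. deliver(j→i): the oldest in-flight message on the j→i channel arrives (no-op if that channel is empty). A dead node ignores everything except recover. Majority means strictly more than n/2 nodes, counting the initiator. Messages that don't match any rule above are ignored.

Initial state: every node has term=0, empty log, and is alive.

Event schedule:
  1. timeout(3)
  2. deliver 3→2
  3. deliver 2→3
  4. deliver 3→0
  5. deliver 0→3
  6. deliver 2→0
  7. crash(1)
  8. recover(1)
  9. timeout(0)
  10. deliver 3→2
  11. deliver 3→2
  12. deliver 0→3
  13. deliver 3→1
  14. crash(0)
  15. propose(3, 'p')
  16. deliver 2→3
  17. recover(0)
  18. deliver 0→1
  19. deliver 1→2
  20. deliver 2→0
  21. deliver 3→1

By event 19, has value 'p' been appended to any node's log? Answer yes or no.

no

after 1 — timeout(3): n3:cand/t1/[-]
after 2 — deliver 3→2: n2:foll/t1/[-]
after 3 — deliver 2→3: ·
after 4 — deliver 3→0: n0:foll/t1/[-]
after 5 — deliver 0→3: n3:lead/t1/[-]
after 6 — deliver 2→0: ·
after 7 — crash(1): n1:✗foll/t0/[-]
after 8 — recover(1): n1:foll/t0/[-]
after 9 — timeout(0): n0:cand/t2/[-]
after 10 — deliver 3→2: ·
after 11 — deliver 3→2: ·
after 12 — deliver 0→3: n3:foll/t2/[-]
after 13 — deliver 3→1: n1:foll/t1/[-]
after 14 — crash(0): n0:✗cand/t2/[-]
after 15 — propose(3,'p'): ·
after 16 — deliver 2→3: ·
after 17 — recover(0): n0:foll/t2/[-]
after 18 — deliver 0→1: ·
after 19 — deliver 1→2: ·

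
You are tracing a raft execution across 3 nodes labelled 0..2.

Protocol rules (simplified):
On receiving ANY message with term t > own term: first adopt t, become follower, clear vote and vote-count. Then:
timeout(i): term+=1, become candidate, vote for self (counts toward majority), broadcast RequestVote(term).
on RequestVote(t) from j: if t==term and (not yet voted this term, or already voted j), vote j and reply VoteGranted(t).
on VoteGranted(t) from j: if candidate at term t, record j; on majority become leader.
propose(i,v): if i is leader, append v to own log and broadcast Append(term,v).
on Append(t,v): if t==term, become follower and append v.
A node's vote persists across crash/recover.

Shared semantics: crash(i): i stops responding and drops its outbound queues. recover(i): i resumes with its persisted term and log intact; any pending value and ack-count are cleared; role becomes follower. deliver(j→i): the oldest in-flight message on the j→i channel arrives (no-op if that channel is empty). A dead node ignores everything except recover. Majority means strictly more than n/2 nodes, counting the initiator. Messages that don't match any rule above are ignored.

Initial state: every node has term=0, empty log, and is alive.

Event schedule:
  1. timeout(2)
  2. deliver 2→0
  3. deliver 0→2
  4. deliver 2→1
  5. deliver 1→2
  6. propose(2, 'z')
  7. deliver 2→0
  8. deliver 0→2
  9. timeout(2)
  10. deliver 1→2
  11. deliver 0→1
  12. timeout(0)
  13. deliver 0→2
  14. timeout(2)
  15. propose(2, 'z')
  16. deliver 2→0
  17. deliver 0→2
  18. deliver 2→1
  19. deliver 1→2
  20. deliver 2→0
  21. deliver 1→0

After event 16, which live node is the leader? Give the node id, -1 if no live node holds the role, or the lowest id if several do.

-1

e1 timeout(2): 2[cand,t=1,-]
e2 deliver 2→0: 0[foll,t=1,-]
e3 deliver 0→2: 2[lead,t=1,-]
e4 deliver 2→1: 1[foll,t=1,-]
e5 deliver 1→2: ·
e6 propose(2,'z'): 2[lead,t=1,z]
e7 deliver 2→0: 0[foll,t=1,z]
e8 deliver 0→2: ·
e9 timeout(2): 2[cand,t=2,z]
e10 deliver 1→2: ·
e11 deliver 0→1: ·
e12 timeout(0): 0[cand,t=2,z]
e13 deliver 0→2: ·
e14 timeout(2): 2[cand,t=3,z]
e15 propose(2,'z'): ·
e16 deliver 2→0: ·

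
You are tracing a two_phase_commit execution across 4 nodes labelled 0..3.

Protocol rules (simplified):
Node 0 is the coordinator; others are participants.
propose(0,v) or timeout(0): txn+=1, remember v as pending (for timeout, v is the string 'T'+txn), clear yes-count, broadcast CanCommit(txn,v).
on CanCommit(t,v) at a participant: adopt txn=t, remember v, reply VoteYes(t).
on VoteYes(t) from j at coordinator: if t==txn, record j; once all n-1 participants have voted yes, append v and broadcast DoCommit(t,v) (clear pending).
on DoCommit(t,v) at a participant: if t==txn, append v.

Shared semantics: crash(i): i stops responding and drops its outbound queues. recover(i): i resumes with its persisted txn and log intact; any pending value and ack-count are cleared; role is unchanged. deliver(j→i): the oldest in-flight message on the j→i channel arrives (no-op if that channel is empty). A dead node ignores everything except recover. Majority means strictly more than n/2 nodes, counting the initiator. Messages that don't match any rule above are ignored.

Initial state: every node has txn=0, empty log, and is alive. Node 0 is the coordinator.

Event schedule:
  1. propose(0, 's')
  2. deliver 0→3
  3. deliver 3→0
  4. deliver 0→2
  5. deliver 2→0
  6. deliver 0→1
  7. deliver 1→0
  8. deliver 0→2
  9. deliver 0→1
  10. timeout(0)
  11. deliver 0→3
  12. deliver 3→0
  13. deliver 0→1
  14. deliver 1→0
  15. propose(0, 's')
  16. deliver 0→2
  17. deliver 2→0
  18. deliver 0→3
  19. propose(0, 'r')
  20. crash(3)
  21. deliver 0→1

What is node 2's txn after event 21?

2

e1 propose(0,'s'): 0[coor,t=1,-]
e2 deliver 0→3: 3[part,t=1,-]
e3 deliver 3→0: ·
e4 deliver 0→2: 2[part,t=1,-]
e5 deliver 2→0: ·
e6 deliver 0→1: 1[part,t=1,-]
e7 deliver 1→0: 0[coor,t=1,s]
e8 deliver 0→2: 2[part,t=1,s]
e9 deliver 0→1: 1[part,t=1,s]
e10 timeout(0): 0[coor,t=2,s]
e11 deliver 0→3: 3[part,t=1,s]
e12 deliver 3→0: ·
e13 deliver 0→1: 1[part,t=2,s]
e14 deliver 1→0: ·
e15 propose(0,'s'): 0[coor,t=3,s]
e16 deliver 0→2: 2[part,t=2,s]
e17 deliver 2→0: ·
e18 deliver 0→3: 3[part,t=2,s]
e19 propose(0,'r'): 0[coor,t=4,s]
e20 crash(3): 3[✗part,t=2,s]
e21 deliver 0→1: 1[part,t=3,s]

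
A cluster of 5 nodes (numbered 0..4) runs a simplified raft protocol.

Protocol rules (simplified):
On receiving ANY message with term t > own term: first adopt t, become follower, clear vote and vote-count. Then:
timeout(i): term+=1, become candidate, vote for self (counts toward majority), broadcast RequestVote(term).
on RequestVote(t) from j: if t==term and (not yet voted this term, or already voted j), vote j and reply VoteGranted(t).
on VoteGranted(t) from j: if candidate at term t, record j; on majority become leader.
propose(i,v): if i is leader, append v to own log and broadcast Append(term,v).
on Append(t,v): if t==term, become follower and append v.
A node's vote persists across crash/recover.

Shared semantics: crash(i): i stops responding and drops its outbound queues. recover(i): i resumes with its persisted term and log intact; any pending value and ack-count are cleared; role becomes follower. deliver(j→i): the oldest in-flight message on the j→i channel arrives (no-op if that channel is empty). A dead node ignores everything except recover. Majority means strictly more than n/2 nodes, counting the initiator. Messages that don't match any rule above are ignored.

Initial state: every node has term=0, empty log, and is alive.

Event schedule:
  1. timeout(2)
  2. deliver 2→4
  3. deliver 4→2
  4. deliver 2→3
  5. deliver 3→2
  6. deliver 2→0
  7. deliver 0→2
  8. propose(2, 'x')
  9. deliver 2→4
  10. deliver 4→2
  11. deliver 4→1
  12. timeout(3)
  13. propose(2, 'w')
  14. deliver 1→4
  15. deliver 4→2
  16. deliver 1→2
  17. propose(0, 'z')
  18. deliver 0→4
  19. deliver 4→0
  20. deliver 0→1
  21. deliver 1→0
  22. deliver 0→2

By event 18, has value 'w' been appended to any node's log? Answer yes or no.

step 1 timeout(2): 2={cand,t=1,log=-}
step 2 deliver 2→4: 4={foll,t=1,log=-}
step 3 deliver 4→2: —
step 4 deliver 2→3: 3={foll,t=1,log=-}
step 5 deliver 3→2: 2={lead,t=1,log=-}
step 6 deliver 2→0: 0={foll,t=1,log=-}
step 7 deliver 0→2: —
step 8 propose(2,'x'): 2={lead,t=1,log=x}
step 9 deliver 2→4: 4={foll,t=1,log=x}
step 10 deliver 4→2: —
step 11 deliver 4→1: —
step 12 timeout(3): 3={cand,t=2,log=-}
step 13 propose(2,'w'): 2={lead,t=1,log=x,w}
step 14 deliver 1→4: —
step 15 deliver 4→2: —
step 16 deliver 1→2: —
step 17 propose(0,'z'): —
step 18 deliver 0→4: —

yes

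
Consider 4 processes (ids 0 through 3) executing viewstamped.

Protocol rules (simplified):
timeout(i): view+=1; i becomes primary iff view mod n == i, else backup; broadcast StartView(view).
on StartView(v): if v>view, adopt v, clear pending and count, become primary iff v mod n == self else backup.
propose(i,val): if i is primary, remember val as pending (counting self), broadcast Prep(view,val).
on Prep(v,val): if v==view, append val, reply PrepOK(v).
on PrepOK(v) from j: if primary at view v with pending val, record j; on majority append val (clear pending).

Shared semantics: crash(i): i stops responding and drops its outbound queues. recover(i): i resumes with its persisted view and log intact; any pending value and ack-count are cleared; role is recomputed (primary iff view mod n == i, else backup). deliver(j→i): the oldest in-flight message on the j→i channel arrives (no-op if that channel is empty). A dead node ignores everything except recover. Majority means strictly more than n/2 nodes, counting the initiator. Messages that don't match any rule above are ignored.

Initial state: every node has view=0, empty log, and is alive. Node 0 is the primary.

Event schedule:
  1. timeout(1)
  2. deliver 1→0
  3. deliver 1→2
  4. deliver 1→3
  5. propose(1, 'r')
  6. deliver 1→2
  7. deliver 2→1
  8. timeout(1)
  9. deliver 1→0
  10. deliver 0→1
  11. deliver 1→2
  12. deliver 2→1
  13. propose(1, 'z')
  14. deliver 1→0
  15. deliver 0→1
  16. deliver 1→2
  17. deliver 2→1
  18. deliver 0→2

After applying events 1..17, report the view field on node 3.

1

e1 timeout(1): 1[prim,v=1,-]
e2 deliver 1→0: 0[back,v=1,-]
e3 deliver 1→2: 2[back,v=1,-]
e4 deliver 1→3: 3[back,v=1,-]
e5 propose(1,'r'): ·
e6 deliver 1→2: 2[back,v=1,r]
e7 deliver 2→1: ·
e8 timeout(1): 1[back,v=2,-]
e9 deliver 1→0: 0[back,v=1,r]
e10 deliver 0→1: ·
e11 deliver 1→2: 2[prim,v=2,r]
e12 deliver 2→1: ·
e13 propose(1,'z'): ·
e14 deliver 1→0: 0[back,v=2,r]
e15 deliver 0→1: ·
e16 deliver 1→2: ·
e17 deliver 2→1: ·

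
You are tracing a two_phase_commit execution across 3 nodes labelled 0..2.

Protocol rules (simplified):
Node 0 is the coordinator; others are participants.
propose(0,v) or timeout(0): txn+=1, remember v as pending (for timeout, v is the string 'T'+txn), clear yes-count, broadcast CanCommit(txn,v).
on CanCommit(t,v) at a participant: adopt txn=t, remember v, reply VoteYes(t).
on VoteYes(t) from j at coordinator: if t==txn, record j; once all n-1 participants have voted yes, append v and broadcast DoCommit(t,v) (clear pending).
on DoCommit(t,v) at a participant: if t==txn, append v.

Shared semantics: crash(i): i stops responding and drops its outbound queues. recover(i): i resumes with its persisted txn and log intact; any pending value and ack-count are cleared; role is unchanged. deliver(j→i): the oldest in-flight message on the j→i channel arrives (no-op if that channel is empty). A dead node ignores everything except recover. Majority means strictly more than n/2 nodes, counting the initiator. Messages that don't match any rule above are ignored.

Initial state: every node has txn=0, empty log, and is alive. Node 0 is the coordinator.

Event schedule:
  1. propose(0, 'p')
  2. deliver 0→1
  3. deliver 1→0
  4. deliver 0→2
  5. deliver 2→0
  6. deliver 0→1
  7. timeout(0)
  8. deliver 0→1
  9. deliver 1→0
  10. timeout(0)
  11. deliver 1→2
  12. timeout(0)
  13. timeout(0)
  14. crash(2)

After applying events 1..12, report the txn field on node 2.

1

e1 propose(0,'p'): 0[coor,t=1,-]
e2 deliver 0→1: 1[part,t=1,-]
e3 deliver 1→0: ·
e4 deliver 0→2: 2[part,t=1,-]
e5 deliver 2→0: 0[coor,t=1,p]
e6 deliver 0→1: 1[part,t=1,p]
e7 timeout(0): 0[coor,t=2,p]
e8 deliver 0→1: 1[part,t=2,p]
e9 deliver 1→0: ·
e10 timeout(0): 0[coor,t=3,p]
e11 deliver 1→2: ·
e12 timeout(0): 0[coor,t=4,p]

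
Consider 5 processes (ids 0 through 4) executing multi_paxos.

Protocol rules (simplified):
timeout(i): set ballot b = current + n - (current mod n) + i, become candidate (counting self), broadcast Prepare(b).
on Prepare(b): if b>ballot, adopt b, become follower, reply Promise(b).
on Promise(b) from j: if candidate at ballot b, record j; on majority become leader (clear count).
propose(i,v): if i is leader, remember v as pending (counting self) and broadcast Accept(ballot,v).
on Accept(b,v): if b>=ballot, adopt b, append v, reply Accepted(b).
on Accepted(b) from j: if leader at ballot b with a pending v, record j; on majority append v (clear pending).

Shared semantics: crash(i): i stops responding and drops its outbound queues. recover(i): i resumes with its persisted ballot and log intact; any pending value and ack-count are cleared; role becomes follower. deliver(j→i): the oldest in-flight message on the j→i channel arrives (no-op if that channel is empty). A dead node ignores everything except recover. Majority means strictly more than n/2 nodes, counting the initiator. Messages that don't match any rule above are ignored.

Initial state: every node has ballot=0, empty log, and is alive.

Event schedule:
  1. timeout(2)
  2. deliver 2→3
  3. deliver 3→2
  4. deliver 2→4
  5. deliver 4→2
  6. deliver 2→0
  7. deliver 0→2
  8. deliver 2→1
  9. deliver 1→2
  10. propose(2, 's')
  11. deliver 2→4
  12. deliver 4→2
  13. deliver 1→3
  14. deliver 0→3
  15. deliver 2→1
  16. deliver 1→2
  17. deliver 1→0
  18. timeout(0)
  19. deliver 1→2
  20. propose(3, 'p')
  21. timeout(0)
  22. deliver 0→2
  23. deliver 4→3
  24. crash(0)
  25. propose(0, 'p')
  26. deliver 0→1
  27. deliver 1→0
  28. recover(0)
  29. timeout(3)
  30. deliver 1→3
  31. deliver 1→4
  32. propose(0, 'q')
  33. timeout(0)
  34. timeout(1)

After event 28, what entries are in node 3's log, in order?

empty

e1 timeout(2): 2[cand,b=7,-]
e2 deliver 2→3: 3[foll,b=7,-]
e3 deliver 3→2: ·
e4 deliver 2→4: 4[foll,b=7,-]
e5 deliver 4→2: 2[lead,b=7,-]
e6 deliver 2→0: 0[foll,b=7,-]
e7 deliver 0→2: ·
e8 deliver 2→1: 1[foll,b=7,-]
e9 deliver 1→2: ·
e10 propose(2,'s'): ·
e11 deliver 2→4: 4[foll,b=7,s]
e12 deliver 4→2: ·
e13 deliver 1→3: ·
e14 deliver 0→3: ·
e15 deliver 2→1: 1[foll,b=7,s]
e16 deliver 1→2: 2[lead,b=7,s]
e17 deliver 1→0: ·
e18 timeout(0): 0[cand,b=10,-]
e19 deliver 1→2: ·
e20 propose(3,'p'): ·
e21 timeout(0): 0[cand,b=15,-]
e22 deliver 0→2: 2[foll,b=10,s]
e23 deliver 4→3: ·
e24 crash(0): 0[✗cand,b=15,-]
e25 propose(0,'p'): ·
e26 deliver 0→1: ·
e27 deliver 1→0: ·
e28 recover(0): 0[foll,b=15,-]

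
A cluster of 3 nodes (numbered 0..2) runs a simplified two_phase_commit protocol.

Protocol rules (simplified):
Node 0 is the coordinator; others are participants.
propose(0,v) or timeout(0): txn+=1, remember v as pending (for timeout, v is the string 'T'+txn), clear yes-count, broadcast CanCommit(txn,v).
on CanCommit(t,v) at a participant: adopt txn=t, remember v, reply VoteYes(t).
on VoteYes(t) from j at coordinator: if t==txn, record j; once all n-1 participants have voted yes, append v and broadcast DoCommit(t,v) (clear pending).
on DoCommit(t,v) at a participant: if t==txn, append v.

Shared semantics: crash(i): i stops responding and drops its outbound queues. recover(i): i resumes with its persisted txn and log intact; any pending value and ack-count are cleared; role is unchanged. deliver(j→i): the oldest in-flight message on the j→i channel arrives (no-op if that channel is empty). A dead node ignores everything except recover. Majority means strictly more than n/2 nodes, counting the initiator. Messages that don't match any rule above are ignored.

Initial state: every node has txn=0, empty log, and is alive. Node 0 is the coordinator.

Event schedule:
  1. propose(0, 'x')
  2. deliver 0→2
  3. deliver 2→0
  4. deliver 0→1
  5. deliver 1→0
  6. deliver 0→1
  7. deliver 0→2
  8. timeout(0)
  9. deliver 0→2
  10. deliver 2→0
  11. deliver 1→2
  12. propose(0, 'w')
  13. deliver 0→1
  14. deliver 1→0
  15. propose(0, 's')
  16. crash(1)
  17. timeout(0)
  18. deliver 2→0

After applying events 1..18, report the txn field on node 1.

[1] propose(0,'x') → N0(coor t1 [-])
[2] deliver 0→2 → N2(part t1 [-])
[3] deliver 2→0 → ∅
[4] deliver 0→1 → N1(part t1 [-])
[5] deliver 1→0 → N0(coor t1 [x])
[6] deliver 0→1 → N1(part t1 [x])
[7] deliver 0→2 → N2(part t1 [x])
[8] timeout(0) → N0(coor t2 [x])
[9] deliver 0→2 → N2(part t2 [x])
[10] deliver 2→0 → ∅
[11] deliver 1→2 → ∅
[12] propose(0,'w') → N0(coor t3 [x])
[13] deliver 0→1 → N1(part t2 [x])
[14] deliver 1→0 → ∅
[15] propose(0,'s') → N0(coor t4 [x])
[16] crash(1) → N1(✗part t2 [x])
[17] timeout(0) → N0(coor t5 [x])
[18] deliver 2→0 → ∅

2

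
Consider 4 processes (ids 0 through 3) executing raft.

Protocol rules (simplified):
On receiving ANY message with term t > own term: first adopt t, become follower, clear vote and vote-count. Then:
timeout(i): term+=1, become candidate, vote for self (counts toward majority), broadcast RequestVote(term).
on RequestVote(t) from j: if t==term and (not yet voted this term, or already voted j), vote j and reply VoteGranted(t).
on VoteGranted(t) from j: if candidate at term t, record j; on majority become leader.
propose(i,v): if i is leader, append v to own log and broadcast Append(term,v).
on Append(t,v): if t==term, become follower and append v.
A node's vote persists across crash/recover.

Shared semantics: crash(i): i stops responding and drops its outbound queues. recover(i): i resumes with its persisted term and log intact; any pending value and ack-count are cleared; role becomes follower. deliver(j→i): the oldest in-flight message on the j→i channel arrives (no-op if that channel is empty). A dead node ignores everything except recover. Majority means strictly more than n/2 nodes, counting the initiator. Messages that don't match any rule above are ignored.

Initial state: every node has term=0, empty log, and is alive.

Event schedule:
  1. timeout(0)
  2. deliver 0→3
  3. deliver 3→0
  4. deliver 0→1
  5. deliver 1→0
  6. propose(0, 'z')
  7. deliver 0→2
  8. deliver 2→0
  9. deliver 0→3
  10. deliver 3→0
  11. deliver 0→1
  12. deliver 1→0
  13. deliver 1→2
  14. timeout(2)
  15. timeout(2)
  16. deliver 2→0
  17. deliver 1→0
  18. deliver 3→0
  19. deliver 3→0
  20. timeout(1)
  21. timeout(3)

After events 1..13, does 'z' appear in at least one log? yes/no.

after 1 — timeout(0): n0:cand/t1/[-]
after 2 — deliver 0→3: n3:foll/t1/[-]
after 3 — deliver 3→0: ·
after 4 — deliver 0→1: n1:foll/t1/[-]
after 5 — deliver 1→0: n0:lead/t1/[-]
after 6 — propose(0,'z'): n0:lead/t1/[z]
after 7 — deliver 0→2: n2:foll/t1/[-]
after 8 — deliver 2→0: ·
after 9 — deliver 0→3: n3:foll/t1/[z]
after 10 — deliver 3→0: ·
after 11 — deliver 0→1: n1:foll/t1/[z]
after 12 — deliver 1→0: ·
after 13 — deliver 1→2: ·

yes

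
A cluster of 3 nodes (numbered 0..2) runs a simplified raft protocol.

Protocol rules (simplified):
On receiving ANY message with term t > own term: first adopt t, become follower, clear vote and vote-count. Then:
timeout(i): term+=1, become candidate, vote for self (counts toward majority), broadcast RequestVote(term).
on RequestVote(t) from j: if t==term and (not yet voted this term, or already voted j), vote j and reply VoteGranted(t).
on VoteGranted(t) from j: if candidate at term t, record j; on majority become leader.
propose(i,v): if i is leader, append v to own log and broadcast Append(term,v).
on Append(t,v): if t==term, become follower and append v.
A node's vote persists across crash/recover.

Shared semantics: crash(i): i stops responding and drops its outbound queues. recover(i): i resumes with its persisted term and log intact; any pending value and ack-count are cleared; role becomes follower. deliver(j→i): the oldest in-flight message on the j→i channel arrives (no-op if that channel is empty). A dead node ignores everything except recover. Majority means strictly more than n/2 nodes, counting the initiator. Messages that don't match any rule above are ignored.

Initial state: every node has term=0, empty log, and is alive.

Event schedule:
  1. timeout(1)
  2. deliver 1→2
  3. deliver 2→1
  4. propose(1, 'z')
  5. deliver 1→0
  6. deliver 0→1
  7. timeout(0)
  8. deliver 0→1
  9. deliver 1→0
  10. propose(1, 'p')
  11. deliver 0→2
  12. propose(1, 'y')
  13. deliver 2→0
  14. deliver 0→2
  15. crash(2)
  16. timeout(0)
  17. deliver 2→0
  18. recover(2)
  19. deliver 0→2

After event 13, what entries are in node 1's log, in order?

z

[1] timeout(1) → N1(cand t1 [-])
[2] deliver 1→2 → N2(foll t1 [-])
[3] deliver 2→1 → N1(lead t1 [-])
[4] propose(1,'z') → N1(lead t1 [z])
[5] deliver 1→0 → N0(foll t1 [-])
[6] deliver 0→1 → ∅
[7] timeout(0) → N0(cand t2 [-])
[8] deliver 0→1 → N1(foll t2 [z])
[9] deliver 1→0 → ∅
[10] propose(1,'p') → ∅
[11] deliver 0→2 → N2(foll t2 [-])
[12] propose(1,'y') → ∅
[13] deliver 2→0 → N0(lead t2 [-])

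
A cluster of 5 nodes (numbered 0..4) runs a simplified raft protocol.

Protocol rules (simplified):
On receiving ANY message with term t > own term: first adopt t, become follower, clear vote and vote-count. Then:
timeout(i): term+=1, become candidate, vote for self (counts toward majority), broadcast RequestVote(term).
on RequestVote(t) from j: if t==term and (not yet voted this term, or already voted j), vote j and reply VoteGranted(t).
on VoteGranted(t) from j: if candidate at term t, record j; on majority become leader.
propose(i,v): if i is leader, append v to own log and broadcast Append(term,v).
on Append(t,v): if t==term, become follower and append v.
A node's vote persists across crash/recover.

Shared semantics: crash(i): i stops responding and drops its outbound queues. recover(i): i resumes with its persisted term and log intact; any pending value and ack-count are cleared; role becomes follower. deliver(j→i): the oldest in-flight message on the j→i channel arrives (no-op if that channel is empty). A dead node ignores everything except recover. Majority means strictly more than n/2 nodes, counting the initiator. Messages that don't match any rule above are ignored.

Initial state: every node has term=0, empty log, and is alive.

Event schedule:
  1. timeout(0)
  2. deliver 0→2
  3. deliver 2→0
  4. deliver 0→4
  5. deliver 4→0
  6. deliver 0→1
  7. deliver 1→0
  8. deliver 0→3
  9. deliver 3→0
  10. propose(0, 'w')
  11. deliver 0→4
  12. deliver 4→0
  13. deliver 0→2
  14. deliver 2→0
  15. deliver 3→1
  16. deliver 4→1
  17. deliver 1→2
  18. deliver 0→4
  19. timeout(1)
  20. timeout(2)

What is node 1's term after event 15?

e1 timeout(0): 0[cand,t=1,-]
e2 deliver 0→2: 2[foll,t=1,-]
e3 deliver 2→0: ·
e4 deliver 0→4: 4[foll,t=1,-]
e5 deliver 4→0: 0[lead,t=1,-]
e6 deliver 0→1: 1[foll,t=1,-]
e7 deliver 1→0: ·
e8 deliver 0→3: 3[foll,t=1,-]
e9 deliver 3→0: ·
e10 propose(0,'w'): 0[lead,t=1,w]
e11 deliver 0→4: 4[foll,t=1,w]
e12 deliver 4→0: ·
e13 deliver 0→2: 2[foll,t=1,w]
e14 deliver 2→0: ·
e15 deliver 3→1: ·

1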